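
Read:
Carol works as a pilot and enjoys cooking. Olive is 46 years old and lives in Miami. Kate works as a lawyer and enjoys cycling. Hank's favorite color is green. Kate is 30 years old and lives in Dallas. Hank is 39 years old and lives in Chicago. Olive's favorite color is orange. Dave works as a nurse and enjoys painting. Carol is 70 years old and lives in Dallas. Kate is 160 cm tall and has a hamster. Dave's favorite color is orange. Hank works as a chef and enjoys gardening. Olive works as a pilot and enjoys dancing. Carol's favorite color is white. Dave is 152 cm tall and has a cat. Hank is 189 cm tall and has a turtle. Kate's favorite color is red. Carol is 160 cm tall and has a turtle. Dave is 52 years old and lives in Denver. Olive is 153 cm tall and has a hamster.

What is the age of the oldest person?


Oldest: Carol at 70

70


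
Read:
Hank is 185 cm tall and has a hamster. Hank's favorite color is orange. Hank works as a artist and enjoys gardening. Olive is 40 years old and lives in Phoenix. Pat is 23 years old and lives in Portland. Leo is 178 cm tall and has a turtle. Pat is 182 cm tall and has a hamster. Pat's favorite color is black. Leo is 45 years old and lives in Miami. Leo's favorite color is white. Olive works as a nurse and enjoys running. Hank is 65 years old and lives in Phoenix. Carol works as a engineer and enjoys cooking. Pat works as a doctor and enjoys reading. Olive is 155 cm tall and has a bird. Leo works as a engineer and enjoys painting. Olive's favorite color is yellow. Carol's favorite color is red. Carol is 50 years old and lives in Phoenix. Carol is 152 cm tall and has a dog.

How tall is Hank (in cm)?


Hank is 185 cm tall

185


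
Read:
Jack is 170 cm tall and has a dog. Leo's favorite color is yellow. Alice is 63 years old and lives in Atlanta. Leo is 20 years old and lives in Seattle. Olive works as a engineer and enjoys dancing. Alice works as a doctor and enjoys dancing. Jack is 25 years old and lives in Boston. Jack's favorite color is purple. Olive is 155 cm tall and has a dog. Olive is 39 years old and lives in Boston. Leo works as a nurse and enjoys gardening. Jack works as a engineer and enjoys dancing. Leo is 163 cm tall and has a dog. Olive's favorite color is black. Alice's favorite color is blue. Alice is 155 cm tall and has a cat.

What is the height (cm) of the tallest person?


Tallest: Jack at 170 cm

170


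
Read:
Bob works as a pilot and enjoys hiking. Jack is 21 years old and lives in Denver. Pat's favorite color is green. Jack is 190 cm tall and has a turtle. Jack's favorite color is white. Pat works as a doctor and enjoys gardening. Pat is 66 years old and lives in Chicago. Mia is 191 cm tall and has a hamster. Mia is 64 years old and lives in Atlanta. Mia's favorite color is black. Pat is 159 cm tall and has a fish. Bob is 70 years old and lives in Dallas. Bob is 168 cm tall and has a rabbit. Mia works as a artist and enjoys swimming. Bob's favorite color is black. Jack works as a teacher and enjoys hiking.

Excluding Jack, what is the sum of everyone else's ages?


Sum (excluding Jack): 200

200


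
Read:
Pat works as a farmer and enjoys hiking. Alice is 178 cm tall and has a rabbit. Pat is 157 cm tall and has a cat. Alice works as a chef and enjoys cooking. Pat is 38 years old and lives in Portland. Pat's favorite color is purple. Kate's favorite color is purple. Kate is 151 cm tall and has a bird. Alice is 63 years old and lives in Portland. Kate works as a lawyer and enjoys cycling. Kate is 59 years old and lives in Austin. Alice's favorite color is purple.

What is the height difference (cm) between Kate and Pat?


|151 - 157| = 6

6


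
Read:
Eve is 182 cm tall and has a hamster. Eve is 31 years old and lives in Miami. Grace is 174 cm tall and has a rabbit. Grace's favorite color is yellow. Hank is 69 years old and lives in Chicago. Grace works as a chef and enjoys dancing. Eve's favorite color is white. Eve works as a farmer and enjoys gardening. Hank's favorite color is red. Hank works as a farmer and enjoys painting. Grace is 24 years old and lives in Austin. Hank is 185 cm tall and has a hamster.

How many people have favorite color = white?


Count: 1

1


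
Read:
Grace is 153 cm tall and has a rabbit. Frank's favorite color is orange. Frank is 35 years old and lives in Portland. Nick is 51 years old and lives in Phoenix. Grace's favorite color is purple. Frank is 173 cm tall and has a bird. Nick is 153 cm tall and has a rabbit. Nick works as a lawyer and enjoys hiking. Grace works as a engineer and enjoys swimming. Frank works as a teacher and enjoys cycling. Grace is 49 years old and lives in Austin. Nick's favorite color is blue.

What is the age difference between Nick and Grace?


|51 - 49| = 2

2


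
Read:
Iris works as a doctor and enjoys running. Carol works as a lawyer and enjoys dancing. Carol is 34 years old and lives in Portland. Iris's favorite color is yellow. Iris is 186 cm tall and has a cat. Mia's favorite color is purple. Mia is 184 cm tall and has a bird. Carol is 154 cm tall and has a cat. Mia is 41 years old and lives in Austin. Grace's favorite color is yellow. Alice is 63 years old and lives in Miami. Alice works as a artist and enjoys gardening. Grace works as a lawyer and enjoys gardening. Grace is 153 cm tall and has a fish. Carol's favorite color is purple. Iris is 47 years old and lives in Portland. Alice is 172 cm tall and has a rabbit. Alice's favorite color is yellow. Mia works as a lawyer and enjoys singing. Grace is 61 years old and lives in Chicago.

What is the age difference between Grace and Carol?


|61 - 34| = 27

27


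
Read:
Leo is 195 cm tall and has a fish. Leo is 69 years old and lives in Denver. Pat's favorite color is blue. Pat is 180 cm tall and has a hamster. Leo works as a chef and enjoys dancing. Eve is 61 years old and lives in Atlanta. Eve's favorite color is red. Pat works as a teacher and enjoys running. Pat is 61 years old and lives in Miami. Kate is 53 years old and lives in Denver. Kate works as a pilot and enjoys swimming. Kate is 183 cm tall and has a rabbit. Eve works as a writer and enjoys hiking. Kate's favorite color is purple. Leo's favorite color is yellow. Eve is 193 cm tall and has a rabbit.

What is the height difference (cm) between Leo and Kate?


|195 - 183| = 12

12


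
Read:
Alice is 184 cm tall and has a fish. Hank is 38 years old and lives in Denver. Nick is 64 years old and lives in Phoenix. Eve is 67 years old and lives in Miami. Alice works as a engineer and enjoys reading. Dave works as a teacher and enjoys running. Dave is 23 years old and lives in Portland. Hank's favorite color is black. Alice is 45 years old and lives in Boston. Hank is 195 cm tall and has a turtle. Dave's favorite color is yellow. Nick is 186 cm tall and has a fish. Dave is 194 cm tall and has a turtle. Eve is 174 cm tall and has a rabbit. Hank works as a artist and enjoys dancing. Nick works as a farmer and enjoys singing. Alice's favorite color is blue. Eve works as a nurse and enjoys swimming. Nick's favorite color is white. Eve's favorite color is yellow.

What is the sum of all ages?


23+45+38+64+67 = 237

237


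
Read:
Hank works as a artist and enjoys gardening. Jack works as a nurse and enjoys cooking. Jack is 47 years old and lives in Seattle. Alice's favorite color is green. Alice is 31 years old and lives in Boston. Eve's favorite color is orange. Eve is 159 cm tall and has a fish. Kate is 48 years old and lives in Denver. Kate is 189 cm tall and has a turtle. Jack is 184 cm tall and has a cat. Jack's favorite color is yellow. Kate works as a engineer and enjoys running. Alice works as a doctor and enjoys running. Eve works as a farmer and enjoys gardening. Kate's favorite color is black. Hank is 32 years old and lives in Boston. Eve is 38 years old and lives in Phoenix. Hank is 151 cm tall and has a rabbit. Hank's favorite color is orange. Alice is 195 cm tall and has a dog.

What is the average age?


Sum=196, n=5, avg=39.2

39.2


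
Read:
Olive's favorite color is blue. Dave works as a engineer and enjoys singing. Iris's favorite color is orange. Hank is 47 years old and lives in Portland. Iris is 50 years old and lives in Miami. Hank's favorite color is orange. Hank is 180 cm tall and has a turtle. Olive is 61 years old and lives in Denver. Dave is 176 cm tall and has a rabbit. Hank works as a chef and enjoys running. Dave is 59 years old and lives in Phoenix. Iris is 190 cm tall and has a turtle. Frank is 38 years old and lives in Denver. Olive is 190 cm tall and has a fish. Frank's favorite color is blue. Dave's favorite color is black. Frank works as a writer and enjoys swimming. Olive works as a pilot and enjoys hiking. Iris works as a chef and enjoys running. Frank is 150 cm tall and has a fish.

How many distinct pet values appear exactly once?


Unique pet values: 1

1


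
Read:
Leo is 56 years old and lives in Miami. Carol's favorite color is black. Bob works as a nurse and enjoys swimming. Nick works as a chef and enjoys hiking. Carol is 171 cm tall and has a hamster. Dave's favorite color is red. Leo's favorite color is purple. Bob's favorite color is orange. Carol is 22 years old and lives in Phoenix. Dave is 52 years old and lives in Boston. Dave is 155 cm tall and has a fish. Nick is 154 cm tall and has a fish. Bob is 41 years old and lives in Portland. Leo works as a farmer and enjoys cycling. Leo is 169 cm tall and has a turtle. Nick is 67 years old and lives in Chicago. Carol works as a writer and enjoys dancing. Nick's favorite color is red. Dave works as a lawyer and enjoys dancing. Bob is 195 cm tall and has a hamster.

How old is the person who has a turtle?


Person with turtle is Leo, age 56

56


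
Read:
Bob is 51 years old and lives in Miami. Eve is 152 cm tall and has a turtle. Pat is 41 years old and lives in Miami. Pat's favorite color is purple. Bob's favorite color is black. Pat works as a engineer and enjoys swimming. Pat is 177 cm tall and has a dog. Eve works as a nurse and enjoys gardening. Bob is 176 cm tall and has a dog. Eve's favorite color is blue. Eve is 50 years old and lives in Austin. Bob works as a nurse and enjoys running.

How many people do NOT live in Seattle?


Not in Seattle: 3

3


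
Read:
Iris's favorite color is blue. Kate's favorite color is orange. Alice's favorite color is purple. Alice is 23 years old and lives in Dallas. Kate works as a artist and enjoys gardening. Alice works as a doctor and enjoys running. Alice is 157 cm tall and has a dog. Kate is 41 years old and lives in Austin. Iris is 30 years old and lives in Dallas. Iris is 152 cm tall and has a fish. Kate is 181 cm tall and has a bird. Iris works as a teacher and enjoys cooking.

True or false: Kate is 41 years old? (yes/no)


Kate is actually 41. yes

yes


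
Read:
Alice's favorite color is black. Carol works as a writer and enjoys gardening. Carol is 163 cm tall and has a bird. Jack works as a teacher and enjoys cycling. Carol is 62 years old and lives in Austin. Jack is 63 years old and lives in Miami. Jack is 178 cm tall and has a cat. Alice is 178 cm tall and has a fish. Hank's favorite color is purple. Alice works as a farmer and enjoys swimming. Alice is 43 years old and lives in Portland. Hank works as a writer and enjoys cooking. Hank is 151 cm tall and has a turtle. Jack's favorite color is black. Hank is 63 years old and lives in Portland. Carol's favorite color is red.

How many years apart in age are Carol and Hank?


62 vs 63, diff = 1

1


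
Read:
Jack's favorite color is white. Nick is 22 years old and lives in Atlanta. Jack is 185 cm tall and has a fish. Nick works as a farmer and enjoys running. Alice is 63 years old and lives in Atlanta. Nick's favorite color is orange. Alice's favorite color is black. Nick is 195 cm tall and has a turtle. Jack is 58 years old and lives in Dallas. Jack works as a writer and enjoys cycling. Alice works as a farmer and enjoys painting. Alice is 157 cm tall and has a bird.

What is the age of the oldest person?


Oldest: Alice at 63

63


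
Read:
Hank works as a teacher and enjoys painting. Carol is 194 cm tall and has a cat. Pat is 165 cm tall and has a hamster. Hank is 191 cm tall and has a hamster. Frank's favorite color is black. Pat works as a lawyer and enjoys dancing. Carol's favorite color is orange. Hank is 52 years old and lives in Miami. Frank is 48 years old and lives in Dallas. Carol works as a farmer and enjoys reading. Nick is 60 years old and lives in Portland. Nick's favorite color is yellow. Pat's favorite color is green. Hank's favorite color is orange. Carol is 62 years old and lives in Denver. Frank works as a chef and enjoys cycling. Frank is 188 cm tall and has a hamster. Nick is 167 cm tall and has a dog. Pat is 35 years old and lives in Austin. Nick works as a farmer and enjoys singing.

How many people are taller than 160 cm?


Taller than 160: 5

5


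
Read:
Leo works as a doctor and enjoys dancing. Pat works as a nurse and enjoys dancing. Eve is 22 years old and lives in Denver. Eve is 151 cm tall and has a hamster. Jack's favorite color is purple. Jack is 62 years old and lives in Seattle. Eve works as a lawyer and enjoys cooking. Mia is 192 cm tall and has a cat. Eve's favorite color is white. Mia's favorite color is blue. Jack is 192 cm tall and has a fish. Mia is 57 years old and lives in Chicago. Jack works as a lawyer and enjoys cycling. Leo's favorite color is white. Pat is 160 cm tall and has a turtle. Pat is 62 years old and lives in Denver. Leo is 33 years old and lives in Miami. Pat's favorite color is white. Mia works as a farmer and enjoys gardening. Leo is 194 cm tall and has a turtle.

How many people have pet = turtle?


Count: 2

2


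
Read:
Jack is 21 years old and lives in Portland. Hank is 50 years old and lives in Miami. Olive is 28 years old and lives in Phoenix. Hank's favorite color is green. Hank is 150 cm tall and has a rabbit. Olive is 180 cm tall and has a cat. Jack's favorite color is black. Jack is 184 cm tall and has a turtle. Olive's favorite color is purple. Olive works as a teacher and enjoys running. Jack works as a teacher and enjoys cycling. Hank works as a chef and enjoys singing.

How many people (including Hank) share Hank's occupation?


Hank is a chef. Count = 1

1


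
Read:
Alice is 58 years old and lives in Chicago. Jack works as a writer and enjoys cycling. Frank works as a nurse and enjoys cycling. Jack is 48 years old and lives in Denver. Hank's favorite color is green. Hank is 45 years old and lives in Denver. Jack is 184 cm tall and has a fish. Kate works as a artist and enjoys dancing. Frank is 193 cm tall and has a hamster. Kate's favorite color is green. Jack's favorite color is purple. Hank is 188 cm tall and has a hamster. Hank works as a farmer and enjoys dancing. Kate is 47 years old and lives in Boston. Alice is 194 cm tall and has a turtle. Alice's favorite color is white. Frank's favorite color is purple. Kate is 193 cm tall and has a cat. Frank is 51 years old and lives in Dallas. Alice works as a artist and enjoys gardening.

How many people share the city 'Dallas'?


Count: 1

1


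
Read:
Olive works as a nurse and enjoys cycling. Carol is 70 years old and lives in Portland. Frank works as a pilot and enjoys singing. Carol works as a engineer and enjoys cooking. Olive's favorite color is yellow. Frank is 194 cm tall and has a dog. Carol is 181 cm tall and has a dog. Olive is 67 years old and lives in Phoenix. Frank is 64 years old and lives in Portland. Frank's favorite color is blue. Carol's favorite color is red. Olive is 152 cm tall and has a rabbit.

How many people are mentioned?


People: Frank, Carol, Olive. Count = 3

3


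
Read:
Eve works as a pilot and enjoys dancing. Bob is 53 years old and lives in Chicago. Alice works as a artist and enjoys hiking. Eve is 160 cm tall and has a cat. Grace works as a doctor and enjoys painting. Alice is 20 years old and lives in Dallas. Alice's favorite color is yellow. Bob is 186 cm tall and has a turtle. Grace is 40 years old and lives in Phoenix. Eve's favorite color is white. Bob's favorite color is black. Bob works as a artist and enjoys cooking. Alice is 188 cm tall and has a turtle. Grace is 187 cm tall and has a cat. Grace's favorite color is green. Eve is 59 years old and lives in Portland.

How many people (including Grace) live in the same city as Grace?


Grace lives in Phoenix. Count = 1

1


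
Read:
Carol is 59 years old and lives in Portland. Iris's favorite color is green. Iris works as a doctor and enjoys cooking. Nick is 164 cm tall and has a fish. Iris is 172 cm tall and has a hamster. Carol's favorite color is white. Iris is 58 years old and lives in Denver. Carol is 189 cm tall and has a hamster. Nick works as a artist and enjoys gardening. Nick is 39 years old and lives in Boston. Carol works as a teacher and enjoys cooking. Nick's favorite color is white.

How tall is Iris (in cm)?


Iris is 172 cm tall

172


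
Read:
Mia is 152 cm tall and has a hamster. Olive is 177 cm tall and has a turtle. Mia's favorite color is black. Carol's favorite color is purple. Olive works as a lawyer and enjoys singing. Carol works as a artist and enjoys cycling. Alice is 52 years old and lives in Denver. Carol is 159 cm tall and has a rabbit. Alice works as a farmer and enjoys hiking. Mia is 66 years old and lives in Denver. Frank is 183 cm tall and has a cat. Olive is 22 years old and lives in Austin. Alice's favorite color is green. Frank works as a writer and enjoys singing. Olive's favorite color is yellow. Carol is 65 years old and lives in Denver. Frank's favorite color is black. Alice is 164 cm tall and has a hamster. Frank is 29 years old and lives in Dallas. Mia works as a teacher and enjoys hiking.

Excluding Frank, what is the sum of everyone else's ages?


Sum (excluding Frank): 205

205


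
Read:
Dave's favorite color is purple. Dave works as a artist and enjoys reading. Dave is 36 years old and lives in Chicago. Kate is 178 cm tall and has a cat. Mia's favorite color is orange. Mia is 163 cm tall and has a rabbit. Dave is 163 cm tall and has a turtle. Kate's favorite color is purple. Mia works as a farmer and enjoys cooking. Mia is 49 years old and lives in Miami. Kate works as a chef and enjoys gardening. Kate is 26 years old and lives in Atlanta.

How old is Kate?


Kate is 26 years old

26


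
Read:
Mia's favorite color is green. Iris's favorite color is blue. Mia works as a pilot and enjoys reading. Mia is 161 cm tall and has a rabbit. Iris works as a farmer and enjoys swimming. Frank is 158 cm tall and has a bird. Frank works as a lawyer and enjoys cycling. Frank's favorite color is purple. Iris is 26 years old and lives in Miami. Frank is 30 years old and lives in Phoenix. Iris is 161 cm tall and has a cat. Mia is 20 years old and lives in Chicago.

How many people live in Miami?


Count in Miami: 1

1


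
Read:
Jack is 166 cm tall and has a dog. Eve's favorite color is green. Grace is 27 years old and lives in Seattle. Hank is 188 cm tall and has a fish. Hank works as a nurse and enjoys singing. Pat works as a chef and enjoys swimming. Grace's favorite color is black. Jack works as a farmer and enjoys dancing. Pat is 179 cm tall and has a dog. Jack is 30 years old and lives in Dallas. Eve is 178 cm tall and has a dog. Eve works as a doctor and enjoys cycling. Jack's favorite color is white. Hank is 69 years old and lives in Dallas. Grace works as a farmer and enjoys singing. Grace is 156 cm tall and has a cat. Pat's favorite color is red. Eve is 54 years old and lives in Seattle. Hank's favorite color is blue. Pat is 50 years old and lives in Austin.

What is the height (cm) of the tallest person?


Tallest: Hank at 188 cm

188


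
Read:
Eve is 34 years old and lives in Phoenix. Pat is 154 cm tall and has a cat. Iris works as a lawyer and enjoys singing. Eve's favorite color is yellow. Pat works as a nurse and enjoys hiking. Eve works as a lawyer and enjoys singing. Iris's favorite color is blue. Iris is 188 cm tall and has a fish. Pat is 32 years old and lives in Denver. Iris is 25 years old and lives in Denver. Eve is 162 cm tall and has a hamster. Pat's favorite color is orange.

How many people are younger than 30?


Filter: 1

1


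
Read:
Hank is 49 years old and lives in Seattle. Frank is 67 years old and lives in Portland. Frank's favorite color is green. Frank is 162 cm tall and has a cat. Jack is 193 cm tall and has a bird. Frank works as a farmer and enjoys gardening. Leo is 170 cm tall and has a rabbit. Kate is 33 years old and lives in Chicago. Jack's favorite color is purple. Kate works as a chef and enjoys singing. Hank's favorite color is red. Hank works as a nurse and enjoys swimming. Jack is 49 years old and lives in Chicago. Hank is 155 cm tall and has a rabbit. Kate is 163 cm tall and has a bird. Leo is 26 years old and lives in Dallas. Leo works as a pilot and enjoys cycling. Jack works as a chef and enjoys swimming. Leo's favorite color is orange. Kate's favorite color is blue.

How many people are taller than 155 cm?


Taller than 155: 4

4


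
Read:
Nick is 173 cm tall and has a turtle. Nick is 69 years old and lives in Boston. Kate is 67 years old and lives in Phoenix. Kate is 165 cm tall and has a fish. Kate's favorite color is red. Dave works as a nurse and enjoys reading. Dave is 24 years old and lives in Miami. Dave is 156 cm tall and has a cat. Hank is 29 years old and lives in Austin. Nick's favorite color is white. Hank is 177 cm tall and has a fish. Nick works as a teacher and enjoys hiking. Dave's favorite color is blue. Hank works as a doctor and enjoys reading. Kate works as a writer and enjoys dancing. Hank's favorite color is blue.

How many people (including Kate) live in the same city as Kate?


Kate lives in Phoenix. Count = 1

1


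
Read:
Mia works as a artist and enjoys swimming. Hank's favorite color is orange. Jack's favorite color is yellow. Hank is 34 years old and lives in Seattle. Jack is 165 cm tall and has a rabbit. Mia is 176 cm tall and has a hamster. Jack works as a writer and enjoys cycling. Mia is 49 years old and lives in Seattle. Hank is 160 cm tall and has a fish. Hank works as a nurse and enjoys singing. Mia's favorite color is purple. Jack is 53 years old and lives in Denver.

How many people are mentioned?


People: Hank, Jack, Mia. Count = 3

3


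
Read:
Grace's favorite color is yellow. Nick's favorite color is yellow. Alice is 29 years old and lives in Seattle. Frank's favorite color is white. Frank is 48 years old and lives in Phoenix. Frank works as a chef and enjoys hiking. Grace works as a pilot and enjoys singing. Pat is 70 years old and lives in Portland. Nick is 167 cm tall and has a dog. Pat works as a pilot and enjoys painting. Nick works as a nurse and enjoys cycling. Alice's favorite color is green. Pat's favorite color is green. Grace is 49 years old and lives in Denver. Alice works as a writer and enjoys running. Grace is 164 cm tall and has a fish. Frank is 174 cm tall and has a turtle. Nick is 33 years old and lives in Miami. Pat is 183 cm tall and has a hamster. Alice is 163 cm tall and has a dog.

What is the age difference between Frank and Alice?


|48 - 29| = 19

19


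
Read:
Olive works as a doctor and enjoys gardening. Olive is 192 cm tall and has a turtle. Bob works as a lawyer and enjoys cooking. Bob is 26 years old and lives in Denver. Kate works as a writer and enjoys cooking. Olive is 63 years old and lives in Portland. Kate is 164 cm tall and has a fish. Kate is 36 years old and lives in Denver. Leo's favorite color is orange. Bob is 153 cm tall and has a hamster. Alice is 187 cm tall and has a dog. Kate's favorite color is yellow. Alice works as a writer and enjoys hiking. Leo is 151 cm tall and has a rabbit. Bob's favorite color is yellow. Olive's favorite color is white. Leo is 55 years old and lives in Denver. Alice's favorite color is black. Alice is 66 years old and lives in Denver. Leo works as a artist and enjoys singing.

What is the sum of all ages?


26+36+55+66+63 = 246

246


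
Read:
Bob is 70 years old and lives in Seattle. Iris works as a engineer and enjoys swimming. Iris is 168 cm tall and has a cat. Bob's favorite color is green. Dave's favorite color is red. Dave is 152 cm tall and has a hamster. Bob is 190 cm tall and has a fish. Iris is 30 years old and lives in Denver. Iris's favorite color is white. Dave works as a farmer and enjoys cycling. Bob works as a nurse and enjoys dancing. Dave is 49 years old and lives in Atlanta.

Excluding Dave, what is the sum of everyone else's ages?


Sum (excluding Dave): 100

100


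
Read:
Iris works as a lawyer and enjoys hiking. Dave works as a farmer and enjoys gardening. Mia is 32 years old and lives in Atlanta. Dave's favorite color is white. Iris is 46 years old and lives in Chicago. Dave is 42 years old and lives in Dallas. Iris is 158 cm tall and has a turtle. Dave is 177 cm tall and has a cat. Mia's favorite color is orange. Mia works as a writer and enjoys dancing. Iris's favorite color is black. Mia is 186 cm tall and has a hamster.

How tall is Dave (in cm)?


Dave is 177 cm tall

177


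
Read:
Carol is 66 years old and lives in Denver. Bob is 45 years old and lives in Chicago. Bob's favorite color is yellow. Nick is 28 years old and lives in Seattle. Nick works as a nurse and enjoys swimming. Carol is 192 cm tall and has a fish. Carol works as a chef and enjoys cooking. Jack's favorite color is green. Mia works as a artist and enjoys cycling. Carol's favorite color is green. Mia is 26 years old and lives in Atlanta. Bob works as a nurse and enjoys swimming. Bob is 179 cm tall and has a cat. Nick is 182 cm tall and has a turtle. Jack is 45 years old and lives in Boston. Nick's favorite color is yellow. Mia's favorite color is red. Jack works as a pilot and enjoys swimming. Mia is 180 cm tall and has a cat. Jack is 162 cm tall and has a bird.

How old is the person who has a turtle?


Person with turtle is Nick, age 28

28


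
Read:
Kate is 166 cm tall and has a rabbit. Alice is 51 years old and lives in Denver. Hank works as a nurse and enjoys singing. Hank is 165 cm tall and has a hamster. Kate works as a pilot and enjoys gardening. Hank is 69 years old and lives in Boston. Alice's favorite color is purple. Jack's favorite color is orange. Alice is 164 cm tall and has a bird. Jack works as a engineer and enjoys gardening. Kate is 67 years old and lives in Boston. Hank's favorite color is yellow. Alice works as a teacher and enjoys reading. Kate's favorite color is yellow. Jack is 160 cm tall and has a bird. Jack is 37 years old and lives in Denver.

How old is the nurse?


The nurse is Hank, age 69

69


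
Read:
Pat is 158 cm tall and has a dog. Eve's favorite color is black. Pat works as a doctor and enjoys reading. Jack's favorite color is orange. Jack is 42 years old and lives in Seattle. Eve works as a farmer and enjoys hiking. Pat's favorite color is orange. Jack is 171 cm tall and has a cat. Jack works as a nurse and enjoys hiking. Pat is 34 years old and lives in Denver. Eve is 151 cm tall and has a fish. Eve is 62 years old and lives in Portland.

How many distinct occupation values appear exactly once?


Unique occupation values: 3

3


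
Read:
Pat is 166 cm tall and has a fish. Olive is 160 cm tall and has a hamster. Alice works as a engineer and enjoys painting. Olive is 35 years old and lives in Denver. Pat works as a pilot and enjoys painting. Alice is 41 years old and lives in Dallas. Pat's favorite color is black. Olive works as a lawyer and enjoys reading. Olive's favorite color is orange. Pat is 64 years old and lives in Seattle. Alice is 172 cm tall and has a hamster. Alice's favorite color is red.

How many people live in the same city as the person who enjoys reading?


Person with hobby reading is Olive, city Denver. Count = 1

1


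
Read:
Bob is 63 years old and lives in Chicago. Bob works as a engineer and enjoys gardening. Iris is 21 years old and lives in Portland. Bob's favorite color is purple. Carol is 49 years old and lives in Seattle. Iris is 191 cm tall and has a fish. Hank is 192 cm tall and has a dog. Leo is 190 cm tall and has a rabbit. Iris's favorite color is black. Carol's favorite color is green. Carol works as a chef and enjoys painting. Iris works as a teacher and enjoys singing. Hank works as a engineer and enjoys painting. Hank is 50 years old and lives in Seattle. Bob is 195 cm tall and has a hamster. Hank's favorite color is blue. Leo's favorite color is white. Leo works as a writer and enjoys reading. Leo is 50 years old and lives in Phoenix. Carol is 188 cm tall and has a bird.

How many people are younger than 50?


Filter: 2

2


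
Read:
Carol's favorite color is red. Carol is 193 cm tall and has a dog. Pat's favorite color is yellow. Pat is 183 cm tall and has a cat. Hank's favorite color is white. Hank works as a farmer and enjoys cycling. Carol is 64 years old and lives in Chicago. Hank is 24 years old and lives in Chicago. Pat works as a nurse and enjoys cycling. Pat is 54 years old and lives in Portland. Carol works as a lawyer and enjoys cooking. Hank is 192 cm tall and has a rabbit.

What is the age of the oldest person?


Oldest: Carol at 64

64


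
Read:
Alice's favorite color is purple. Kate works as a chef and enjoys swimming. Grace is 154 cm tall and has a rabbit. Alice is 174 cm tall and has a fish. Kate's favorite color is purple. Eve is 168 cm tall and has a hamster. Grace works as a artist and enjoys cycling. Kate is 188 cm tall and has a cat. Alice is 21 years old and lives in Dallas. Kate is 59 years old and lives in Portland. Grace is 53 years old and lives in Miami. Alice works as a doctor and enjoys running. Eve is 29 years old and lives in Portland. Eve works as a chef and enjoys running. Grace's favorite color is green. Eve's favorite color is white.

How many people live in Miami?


Count in Miami: 1

1


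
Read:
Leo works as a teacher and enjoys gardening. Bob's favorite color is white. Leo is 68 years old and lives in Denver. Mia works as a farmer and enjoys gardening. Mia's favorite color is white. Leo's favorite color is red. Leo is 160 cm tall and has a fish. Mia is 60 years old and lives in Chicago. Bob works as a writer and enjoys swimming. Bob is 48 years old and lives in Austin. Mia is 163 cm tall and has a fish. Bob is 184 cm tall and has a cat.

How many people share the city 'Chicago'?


Count: 1

1


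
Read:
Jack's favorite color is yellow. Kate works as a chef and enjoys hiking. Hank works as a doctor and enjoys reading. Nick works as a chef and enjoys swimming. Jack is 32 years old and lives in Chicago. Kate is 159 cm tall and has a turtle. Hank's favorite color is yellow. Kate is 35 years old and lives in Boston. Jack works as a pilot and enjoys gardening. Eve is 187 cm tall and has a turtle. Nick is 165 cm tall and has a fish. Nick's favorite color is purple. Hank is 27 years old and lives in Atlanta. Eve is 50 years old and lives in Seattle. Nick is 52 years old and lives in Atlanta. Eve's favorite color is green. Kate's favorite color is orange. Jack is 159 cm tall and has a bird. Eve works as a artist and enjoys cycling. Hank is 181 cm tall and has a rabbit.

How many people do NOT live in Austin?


Not in Austin: 5

5


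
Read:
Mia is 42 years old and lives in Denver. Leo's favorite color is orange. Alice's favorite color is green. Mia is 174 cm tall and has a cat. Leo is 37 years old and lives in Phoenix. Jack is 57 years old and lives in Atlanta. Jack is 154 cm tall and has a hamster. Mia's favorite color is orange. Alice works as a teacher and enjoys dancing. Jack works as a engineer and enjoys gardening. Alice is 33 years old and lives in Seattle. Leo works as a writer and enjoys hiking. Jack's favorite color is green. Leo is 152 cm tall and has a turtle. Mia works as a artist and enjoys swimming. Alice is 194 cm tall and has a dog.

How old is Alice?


Alice is 33 years old

33


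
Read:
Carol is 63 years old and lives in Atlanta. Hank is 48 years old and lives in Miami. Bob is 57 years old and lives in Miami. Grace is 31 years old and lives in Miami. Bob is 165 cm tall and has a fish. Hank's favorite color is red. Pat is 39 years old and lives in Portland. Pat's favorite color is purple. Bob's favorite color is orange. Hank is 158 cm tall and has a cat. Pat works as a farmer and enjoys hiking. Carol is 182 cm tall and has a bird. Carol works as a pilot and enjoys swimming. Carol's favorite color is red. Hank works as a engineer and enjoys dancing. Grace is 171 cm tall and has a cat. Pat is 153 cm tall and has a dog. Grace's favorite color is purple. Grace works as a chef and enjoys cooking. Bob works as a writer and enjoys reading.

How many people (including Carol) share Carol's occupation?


Carol is a pilot. Count = 1

1


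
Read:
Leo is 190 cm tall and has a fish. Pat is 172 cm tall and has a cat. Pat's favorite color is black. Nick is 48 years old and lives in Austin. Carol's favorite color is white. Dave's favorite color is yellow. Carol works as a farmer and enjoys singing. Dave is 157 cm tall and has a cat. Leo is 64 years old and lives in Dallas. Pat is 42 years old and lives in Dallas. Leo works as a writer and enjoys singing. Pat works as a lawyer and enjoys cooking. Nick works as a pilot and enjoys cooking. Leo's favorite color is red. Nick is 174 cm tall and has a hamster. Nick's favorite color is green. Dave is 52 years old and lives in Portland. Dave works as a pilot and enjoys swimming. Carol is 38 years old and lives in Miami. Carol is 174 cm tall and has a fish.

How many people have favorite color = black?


Count: 1

1


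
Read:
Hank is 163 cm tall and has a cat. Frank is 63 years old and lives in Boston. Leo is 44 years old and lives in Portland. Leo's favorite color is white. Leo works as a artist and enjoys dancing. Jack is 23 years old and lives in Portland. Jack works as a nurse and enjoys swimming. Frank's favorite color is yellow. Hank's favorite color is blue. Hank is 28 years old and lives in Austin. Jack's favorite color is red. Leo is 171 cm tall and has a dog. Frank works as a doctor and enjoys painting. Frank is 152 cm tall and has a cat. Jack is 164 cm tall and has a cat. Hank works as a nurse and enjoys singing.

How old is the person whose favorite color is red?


Person with favorite color=red is Jack, age 23

23


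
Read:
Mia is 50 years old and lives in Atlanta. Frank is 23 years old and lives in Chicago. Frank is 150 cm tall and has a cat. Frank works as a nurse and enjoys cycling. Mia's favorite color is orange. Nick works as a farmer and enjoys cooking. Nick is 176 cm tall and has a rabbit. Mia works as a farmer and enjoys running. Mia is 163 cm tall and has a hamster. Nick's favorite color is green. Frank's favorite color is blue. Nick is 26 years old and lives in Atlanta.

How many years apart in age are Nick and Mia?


26 vs 50, diff = 24

24


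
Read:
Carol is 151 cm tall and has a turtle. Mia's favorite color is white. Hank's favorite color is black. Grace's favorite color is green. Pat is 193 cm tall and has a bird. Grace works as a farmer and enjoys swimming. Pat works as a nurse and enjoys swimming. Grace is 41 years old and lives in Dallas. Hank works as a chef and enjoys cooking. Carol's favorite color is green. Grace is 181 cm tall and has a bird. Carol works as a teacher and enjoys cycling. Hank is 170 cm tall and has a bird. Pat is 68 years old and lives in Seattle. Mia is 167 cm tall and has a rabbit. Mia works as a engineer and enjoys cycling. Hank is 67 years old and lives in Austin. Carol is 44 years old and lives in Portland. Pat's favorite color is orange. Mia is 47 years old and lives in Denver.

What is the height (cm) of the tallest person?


Tallest: Pat at 193 cm

193


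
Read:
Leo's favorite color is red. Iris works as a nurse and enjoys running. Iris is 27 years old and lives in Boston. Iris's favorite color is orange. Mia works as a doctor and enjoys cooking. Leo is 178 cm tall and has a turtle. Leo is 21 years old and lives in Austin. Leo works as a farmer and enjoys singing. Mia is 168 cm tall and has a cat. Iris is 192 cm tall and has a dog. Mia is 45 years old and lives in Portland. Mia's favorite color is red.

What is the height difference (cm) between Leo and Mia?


|178 - 168| = 10

10


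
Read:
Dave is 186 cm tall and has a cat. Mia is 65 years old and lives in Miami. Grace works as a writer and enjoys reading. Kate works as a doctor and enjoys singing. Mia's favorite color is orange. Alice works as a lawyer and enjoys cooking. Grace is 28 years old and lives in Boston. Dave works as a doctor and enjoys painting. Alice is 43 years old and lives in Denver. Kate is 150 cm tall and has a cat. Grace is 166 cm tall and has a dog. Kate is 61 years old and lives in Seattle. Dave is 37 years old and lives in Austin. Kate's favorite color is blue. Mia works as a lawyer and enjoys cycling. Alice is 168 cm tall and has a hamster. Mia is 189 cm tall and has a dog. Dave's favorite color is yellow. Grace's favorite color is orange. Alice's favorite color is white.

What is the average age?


Sum=234, n=5, avg=46.8

46.8


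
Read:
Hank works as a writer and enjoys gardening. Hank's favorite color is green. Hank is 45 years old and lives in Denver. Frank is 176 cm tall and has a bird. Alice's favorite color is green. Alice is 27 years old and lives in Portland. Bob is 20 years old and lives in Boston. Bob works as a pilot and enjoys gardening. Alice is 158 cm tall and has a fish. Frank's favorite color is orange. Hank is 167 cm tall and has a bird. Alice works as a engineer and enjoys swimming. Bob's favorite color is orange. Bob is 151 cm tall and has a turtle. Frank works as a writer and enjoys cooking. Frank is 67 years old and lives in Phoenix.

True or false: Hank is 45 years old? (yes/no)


Hank is actually 45. yes

yes


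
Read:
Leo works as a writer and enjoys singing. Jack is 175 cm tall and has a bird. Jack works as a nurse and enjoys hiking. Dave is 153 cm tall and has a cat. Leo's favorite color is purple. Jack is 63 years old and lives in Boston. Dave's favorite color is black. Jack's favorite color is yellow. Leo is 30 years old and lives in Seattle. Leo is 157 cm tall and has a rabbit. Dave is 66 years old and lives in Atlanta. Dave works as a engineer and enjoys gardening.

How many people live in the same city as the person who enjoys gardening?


Person with hobby gardening is Dave, city Atlanta. Count = 1

1


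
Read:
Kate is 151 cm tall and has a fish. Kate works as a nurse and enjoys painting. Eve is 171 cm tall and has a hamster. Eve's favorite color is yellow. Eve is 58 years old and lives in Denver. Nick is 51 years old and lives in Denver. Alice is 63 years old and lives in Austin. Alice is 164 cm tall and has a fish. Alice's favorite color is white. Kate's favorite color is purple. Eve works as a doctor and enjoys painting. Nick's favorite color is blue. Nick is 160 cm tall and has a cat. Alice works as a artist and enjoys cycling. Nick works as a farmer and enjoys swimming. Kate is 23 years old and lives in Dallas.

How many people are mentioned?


People: Alice, Nick, Kate, Eve. Count = 4

4


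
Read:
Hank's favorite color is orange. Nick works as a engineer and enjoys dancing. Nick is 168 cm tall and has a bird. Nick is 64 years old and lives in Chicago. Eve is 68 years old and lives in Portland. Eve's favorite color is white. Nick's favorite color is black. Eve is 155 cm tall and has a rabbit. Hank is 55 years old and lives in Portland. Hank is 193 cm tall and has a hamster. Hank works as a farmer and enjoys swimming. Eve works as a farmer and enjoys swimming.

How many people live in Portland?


Count in Portland: 2

2


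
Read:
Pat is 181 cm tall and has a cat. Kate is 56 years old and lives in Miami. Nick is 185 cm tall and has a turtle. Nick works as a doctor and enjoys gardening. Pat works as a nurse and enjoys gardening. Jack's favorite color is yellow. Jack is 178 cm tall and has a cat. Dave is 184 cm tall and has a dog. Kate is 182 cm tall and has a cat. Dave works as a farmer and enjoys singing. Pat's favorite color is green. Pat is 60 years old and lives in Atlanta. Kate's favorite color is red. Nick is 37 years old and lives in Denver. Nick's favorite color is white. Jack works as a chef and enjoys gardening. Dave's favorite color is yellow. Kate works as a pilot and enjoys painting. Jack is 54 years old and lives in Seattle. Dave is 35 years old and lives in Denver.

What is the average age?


Sum=242, n=5, avg=48.4

48.4
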